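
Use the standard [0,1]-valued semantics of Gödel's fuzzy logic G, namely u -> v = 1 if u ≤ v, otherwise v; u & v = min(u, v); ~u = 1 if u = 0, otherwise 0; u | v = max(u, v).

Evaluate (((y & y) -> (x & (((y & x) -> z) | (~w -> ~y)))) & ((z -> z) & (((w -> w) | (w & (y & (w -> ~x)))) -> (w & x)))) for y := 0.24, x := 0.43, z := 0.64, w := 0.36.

(y & y) = min(0.24, 0.24) = 0.24
(y & x) = min(0.24, 0.43) = 0.24
((y & x) -> z): 0.24 ≤ 0.64, so result = 1
~w: Gödel ¬ of 0.36 = 0 (operand ≠ 0)
~y: Gödel ¬ of 0.24 = 0 (operand ≠ 0)
(~w -> ~y): 0 ≤ 0, so result = 1
(((y & x) -> z) | (~w -> ~y)) = max(1, 1) = 1
(x & (((y & x) -> z) | (~w -> ~y))) = min(0.43, 1) = 0.43
((y & y) -> (x & (((y & x) -> z) | (~w -> ~y)))): 0.24 ≤ 0.43, so result = 1
(z -> z): 0.64 ≤ 0.64, so result = 1
(w -> w): 0.36 ≤ 0.36, so result = 1
~x: Gödel ¬ of 0.43 = 0 (operand ≠ 0)
(w -> ~x): 0.36 > 0, so result = 0
(y & (w -> ~x)) = min(0.24, 0) = 0
(w & (y & (w -> ~x))) = min(0.36, 0) = 0
((w -> w) | (w & (y & (w -> ~x)))) = max(1, 0) = 1
(w & x) = min(0.36, 0.43) = 0.36
(((w -> w) | (w & (y & (w -> ~x)))) -> (w & x)): 1 > 0.36, so result = 0.36
((z -> z) & (((w -> w) | (w & (y & (w -> ~x)))) -> (w & x))) = min(1, 0.36) = 0.36
(((y & y) -> (x & (((y & x) -> z) | (~w -> ~y)))) & ((z -> z) & (((w -> w) | (w & (y & (w -> ~x)))) -> (w & x)))) = min(1, 0.36) = 0.36

0.36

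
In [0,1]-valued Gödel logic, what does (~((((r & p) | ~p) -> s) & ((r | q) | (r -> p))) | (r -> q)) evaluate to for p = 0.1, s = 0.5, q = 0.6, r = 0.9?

(r & p) = min(0.9, 0.1) = 0.1
~p: Gödel ¬ of 0.1 = 0 (operand ≠ 0)
((r & p) | ~p) = max(0.1, 0) = 0.1
(((r & p) | ~p) -> s): 0.1 ≤ 0.5, so result = 1
(r | q) = max(0.9, 0.6) = 0.9
(r -> p): 0.9 > 0.1, so result = 0.1
((r | q) | (r -> p)) = max(0.9, 0.1) = 0.9
((((r & p) | ~p) -> s) & ((r | q) | (r -> p))) = min(1, 0.9) = 0.9
~((((r & p) | ~p) -> s) & ((r | q) | (r -> p))): Gödel ¬ of 0.9 = 0 (operand ≠ 0)
(r -> q): 0.9 > 0.6, so result = 0.6
(~((((r & p) | ~p) -> s) & ((r | q) | (r -> p))) | (r -> q)) = max(0, 0.6) = 0.6

0.60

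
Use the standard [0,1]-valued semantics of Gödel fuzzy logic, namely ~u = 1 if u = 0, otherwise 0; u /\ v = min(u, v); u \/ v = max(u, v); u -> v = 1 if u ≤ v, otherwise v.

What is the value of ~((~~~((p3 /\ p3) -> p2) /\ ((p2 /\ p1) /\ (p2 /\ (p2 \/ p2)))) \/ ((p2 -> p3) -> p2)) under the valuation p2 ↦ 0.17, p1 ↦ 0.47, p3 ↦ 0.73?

0.00

(p3 /\ p3) = min(0.73, 0.73) = 0.73
((p3 /\ p3) -> p2): 0.73 > 0.17, so result = 0.17
~((p3 /\ p3) -> p2): Gödel ¬ of 0.17 = 0 (operand ≠ 0)
~~((p3 /\ p3) -> p2): Gödel ¬ of 0 = 1 (operand is 0)
~~~((p3 /\ p3) -> p2): Gödel ¬ of 1 = 0 (operand ≠ 0)
(p2 /\ p1) = min(0.17, 0.47) = 0.17
(p2 \/ p2) = max(0.17, 0.17) = 0.17
(p2 /\ (p2 \/ p2)) = min(0.17, 0.17) = 0.17
((p2 /\ p1) /\ (p2 /\ (p2 \/ p2))) = min(0.17, 0.17) = 0.17
(~~~((p3 /\ p3) -> p2) /\ ((p2 /\ p1) /\ (p2 /\ (p2 \/ p2)))) = min(0, 0.17) = 0
(p2 -> p3): 0.17 ≤ 0.73, so result = 1
((p2 -> p3) -> p2): 1 > 0.17, so result = 0.17
((~~~((p3 /\ p3) -> p2) /\ ((p2 /\ p1) /\ (p2 /\ (p2 \/ p2)))) \/ ((p2 -> p3) -> p2)) = max(0, 0.17) = 0.17
~((~~~((p3 /\ p3) -> p2) /\ ((p2 /\ p1) /\ (p2 /\ (p2 \/ p2)))) \/ ((p2 -> p3) -> p2)): Gödel ¬ of 0.17 = 0 (operand ≠ 0)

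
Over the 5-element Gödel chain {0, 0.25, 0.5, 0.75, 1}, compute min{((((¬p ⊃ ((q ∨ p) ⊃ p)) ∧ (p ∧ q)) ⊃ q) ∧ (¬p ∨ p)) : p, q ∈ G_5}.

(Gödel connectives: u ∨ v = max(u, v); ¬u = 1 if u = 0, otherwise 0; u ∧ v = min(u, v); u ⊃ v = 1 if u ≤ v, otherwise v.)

The minimum is attained at p = 0.25, q = 0:
  ¬p: Gödel ¬ of 0.25 = 0 (operand ≠ 0)
  (q ∨ p) = max(0, 0.25) = 0.25
  ((q ∨ p) ⊃ p): 0.25 ≤ 0.25, so result = 1
  (¬p ⊃ ((q ∨ p) ⊃ p)): 0 ≤ 1, so result = 1
  (p ∧ q) = min(0.25, 0) = 0
  ((¬p ⊃ ((q ∨ p) ⊃ p)) ∧ (p ∧ q)) = min(1, 0) = 0
  (((¬p ⊃ ((q ∨ p) ⊃ p)) ∧ (p ∧ q)) ⊃ q): 0 ≤ 0, so result = 1
  ¬p: Gödel ¬ of 0.25 = 0 (operand ≠ 0)
  (¬p ∨ p) = max(0, 0.25) = 0.25
  ((((¬p ⊃ ((q ∨ p) ⊃ p)) ∧ (p ∧ q)) ⊃ q) ∧ (¬p ∨ p)) = min(1, 0.25) = 0.25
Checking all 25 assignments confirms none give a value below 0.25.

0.25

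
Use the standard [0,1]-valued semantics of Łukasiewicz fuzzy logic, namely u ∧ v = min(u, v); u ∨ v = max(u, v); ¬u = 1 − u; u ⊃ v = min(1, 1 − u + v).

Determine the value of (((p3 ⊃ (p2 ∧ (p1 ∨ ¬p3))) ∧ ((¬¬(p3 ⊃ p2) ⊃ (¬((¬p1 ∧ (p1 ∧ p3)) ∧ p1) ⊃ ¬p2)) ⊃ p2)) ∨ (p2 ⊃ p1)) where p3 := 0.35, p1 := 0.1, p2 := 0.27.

¬p3: Łukasiewicz ¬ gives 1 − 0.35 = 0.65
(p1 ∨ ¬p3) = max(0.1, 0.65) = 0.65
(p2 ∧ (p1 ∨ ¬p3)) = min(0.27, 0.65) = 0.27
(p3 ⊃ (p2 ∧ (p1 ∨ ¬p3))): min(1, 1 − 0.35 + 0.27) = 0.92
(p3 ⊃ p2): min(1, 1 − 0.35 + 0.27) = 0.92
¬(p3 ⊃ p2): Łukasiewicz ¬ gives 1 − 0.92 = 0.08
¬¬(p3 ⊃ p2): Łukasiewicz ¬ gives 1 − 0.08 = 0.92
¬p1: Łukasiewicz ¬ gives 1 − 0.1 = 0.9
(p1 ∧ p3) = min(0.1, 0.35) = 0.1
(¬p1 ∧ (p1 ∧ p3)) = min(0.9, 0.1) = 0.1
((¬p1 ∧ (p1 ∧ p3)) ∧ p1) = min(0.1, 0.1) = 0.1
¬((¬p1 ∧ (p1 ∧ p3)) ∧ p1): Łukasiewicz ¬ gives 1 − 0.1 = 0.9
¬p2: Łukasiewicz ¬ gives 1 − 0.27 = 0.73
(¬((¬p1 ∧ (p1 ∧ p3)) ∧ p1) ⊃ ¬p2): min(1, 1 − 0.9 + 0.73) = 0.83
(¬¬(p3 ⊃ p2) ⊃ (¬((¬p1 ∧ (p1 ∧ p3)) ∧ p1) ⊃ ¬p2)): min(1, 1 − 0.92 + 0.83) = 0.91
((¬¬(p3 ⊃ p2) ⊃ (¬((¬p1 ∧ (p1 ∧ p3)) ∧ p1) ⊃ ¬p2)) ⊃ p2): min(1, 1 − 0.91 + 0.27) = 0.36
((p3 ⊃ (p2 ∧ (p1 ∨ ¬p3))) ∧ ((¬¬(p3 ⊃ p2) ⊃ (¬((¬p1 ∧ (p1 ∧ p3)) ∧ p1) ⊃ ¬p2)) ⊃ p2)) = min(0.92, 0.36) = 0.36
(p2 ⊃ p1): min(1, 1 − 0.27 + 0.1) = 0.83
(((p3 ⊃ (p2 ∧ (p1 ∨ ¬p3))) ∧ ((¬¬(p3 ⊃ p2) ⊃ (¬((¬p1 ∧ (p1 ∧ p3)) ∧ p1) ⊃ ¬p2)) ⊃ p2)) ∨ (p2 ⊃ p1)) = max(0.36, 0.83) = 0.83

0.83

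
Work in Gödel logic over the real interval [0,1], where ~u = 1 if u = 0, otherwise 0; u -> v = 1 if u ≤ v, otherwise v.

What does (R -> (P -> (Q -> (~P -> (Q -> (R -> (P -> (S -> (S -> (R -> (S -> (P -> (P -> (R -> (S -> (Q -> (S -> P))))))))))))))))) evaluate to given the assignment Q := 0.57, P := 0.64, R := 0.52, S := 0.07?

~P: Gödel ¬ of 0.64 = 0 (operand ≠ 0)
(S -> P): 0.07 ≤ 0.64, so result = 1
(Q -> (S -> P)): 0.57 ≤ 1, so result = 1
(S -> (Q -> (S -> P))): 0.07 ≤ 1, so result = 1
(R -> (S -> (Q -> (S -> P)))): 0.52 ≤ 1, so result = 1
(P -> (R -> (S -> (Q -> (S -> P))))): 0.64 ≤ 1, so result = 1
(P -> (P -> (R -> (S -> (Q -> (S -> P)))))): 0.64 ≤ 1, so result = 1
(S -> (P -> (P -> (R -> (S -> (Q -> (S -> P))))))): 0.07 ≤ 1, so result = 1
(R -> (S -> (P -> (P -> (R -> (S -> (Q -> (S -> P)))))))): 0.52 ≤ 1, so result = 1
(S -> (R -> (S -> (P -> (P -> (R -> (S -> (Q -> (S -> P))))))))): 0.07 ≤ 1, so result = 1
(S -> (S -> (R -> (S -> (P -> (P -> (R -> (S -> (Q -> (S -> P)))))))))): 0.07 ≤ 1, so result = 1
(P -> (S -> (S -> (R -> (S -> (P -> (P -> (R -> (S -> (Q -> (S -> P))))))))))): 0.64 ≤ 1, so result = 1
(R -> (P -> (S -> (S -> (R -> (S -> (P -> (P -> (R -> (S -> (Q -> (S -> P)))))))))))): 0.52 ≤ 1, so result = 1
(Q -> (R -> (P -> (S -> (S -> (R -> (S -> (P -> (P -> (R -> (S -> (Q -> (S -> P))))))))))))): 0.57 ≤ 1, so result = 1
(~P -> (Q -> (R -> (P -> (S -> (S -> (R -> (S -> (P -> (P -> (R -> (S -> (Q -> (S -> P)))))))))))))): 0 ≤ 1, so result = 1
(Q -> (~P -> (Q -> (R -> (P -> (S -> (S -> (R -> (S -> (P -> (P -> (R -> (S -> (Q -> (S -> P))))))))))))))): 0.57 ≤ 1, so result = 1
(P -> (Q -> (~P -> (Q -> (R -> (P -> (S -> (S -> (R -> (S -> (P -> (P -> (R -> (S -> (Q -> (S -> P)))))))))))))))): 0.64 ≤ 1, so result = 1
(R -> (P -> (Q -> (~P -> (Q -> (R -> (P -> (S -> (S -> (R -> (S -> (P -> (P -> (R -> (S -> (Q -> (S -> P))))))))))))))))): 0.52 ≤ 1, so result = 1

1.00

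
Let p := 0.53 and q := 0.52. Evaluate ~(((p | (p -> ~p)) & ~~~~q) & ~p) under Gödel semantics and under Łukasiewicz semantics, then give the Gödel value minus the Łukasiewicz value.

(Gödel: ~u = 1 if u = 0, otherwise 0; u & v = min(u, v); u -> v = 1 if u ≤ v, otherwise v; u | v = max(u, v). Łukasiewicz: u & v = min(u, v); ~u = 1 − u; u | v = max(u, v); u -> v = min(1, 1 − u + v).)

0.47

Gödel evaluation:
  ~p: Gödel ¬ of 0.53 = 0 (operand ≠ 0)
  (p -> ~p): 0.53 > 0, so result = 0
  (p | (p -> ~p)) = max(0.53, 0) = 0.53
  ~q: Gödel ¬ of 0.52 = 0 (operand ≠ 0)
  ~~q: Gödel ¬ of 0 = 1 (operand is 0)
  ~~~q: Gödel ¬ of 1 = 0 (operand ≠ 0)
  ~~~~q: Gödel ¬ of 0 = 1 (operand is 0)
  ((p | (p -> ~p)) & ~~~~q) = min(0.53, 1) = 0.53
  ~p: Gödel ¬ of 0.53 = 0 (operand ≠ 0)
  (((p | (p -> ~p)) & ~~~~q) & ~p) = min(0.53, 0) = 0
  ~(((p | (p -> ~p)) & ~~~~q) & ~p): Gödel ¬ of 0 = 1 (operand is 0)
  Gödel value = 1
Łukasiewicz evaluation:
  ~p: Łukasiewicz ¬ gives 1 − 0.53 = 0.47
  (p -> ~p): min(1, 1 − 0.53 + 0.47) = 0.94
  (p | (p -> ~p)) = max(0.53, 0.94) = 0.94
  ~q: Łukasiewicz ¬ gives 1 − 0.52 = 0.48
  ~~q: Łukasiewicz ¬ gives 1 − 0.48 = 0.52
  ~~~q: Łukasiewicz ¬ gives 1 − 0.52 = 0.48
  ~~~~q: Łukasiewicz ¬ gives 1 − 0.48 = 0.52
  ((p | (p -> ~p)) & ~~~~q) = min(0.94, 0.52) = 0.52
  ~p: Łukasiewicz ¬ gives 1 − 0.53 = 0.47
  (((p | (p -> ~p)) & ~~~~q) & ~p) = min(0.52, 0.47) = 0.47
  ~(((p | (p -> ~p)) & ~~~~q) & ~p): Łukasiewicz ¬ gives 1 − 0.47 = 0.53
  Łukasiewicz value = 0.53
Difference: 1 − 0.53 = 0.47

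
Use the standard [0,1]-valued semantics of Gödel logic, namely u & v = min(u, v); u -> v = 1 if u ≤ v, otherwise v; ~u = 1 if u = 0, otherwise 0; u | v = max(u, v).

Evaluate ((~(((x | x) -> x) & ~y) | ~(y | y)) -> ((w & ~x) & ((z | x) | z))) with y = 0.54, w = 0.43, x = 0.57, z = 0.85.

0.00

(x | x) = max(0.57, 0.57) = 0.57
((x | x) -> x): 0.57 ≤ 0.57, so result = 1
~y: Gödel ¬ of 0.54 = 0 (operand ≠ 0)
(((x | x) -> x) & ~y) = min(1, 0) = 0
~(((x | x) -> x) & ~y): Gödel ¬ of 0 = 1 (operand is 0)
(y | y) = max(0.54, 0.54) = 0.54
~(y | y): Gödel ¬ of 0.54 = 0 (operand ≠ 0)
(~(((x | x) -> x) & ~y) | ~(y | y)) = max(1, 0) = 1
~x: Gödel ¬ of 0.57 = 0 (operand ≠ 0)
(w & ~x) = min(0.43, 0) = 0
(z | x) = max(0.85, 0.57) = 0.85
((z | x) | z) = max(0.85, 0.85) = 0.85
((w & ~x) & ((z | x) | z)) = min(0, 0.85) = 0
((~(((x | x) -> x) & ~y) | ~(y | y)) -> ((w & ~x) & ((z | x) | z))): 1 > 0, so result = 0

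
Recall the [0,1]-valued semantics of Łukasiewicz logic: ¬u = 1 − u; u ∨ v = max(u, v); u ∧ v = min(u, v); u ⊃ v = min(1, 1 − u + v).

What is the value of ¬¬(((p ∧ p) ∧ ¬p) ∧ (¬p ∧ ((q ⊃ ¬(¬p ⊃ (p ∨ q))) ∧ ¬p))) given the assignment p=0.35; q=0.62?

0.35

(p ∧ p) = min(0.35, 0.35) = 0.35
¬p: Łukasiewicz ¬ gives 1 − 0.35 = 0.65
((p ∧ p) ∧ ¬p) = min(0.35, 0.65) = 0.35
¬p: Łukasiewicz ¬ gives 1 − 0.35 = 0.65
¬p: Łukasiewicz ¬ gives 1 − 0.35 = 0.65
(p ∨ q) = max(0.35, 0.62) = 0.62
(¬p ⊃ (p ∨ q)): min(1, 1 − 0.65 + 0.62) = 0.97
¬(¬p ⊃ (p ∨ q)): Łukasiewicz ¬ gives 1 − 0.97 = 0.03
(q ⊃ ¬(¬p ⊃ (p ∨ q))): min(1, 1 − 0.62 + 0.03) = 0.41
¬p: Łukasiewicz ¬ gives 1 − 0.35 = 0.65
((q ⊃ ¬(¬p ⊃ (p ∨ q))) ∧ ¬p) = min(0.41, 0.65) = 0.41
(¬p ∧ ((q ⊃ ¬(¬p ⊃ (p ∨ q))) ∧ ¬p)) = min(0.65, 0.41) = 0.41
(((p ∧ p) ∧ ¬p) ∧ (¬p ∧ ((q ⊃ ¬(¬p ⊃ (p ∨ q))) ∧ ¬p))) = min(0.35, 0.41) = 0.35
¬(((p ∧ p) ∧ ¬p) ∧ (¬p ∧ ((q ⊃ ¬(¬p ⊃ (p ∨ q))) ∧ ¬p))): Łukasiewicz ¬ gives 1 − 0.35 = 0.65
¬¬(((p ∧ p) ∧ ¬p) ∧ (¬p ∧ ((q ⊃ ¬(¬p ⊃ (p ∨ q))) ∧ ¬p))): Łukasiewicz ¬ gives 1 − 0.65 = 0.35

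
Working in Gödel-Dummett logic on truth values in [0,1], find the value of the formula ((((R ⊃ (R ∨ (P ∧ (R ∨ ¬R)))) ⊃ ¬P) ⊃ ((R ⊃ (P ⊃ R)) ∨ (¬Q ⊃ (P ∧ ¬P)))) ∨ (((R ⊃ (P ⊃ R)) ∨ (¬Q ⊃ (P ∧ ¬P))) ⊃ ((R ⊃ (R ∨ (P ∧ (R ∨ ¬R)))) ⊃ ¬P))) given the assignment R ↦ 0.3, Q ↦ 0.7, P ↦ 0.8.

¬R: Gödel ¬ of 0.3 = 0 (operand ≠ 0)
(R ∨ ¬R) = max(0.3, 0) = 0.3
(P ∧ (R ∨ ¬R)) = min(0.8, 0.3) = 0.3
(R ∨ (P ∧ (R ∨ ¬R))) = max(0.3, 0.3) = 0.3
(R ⊃ (R ∨ (P ∧ (R ∨ ¬R)))): 0.3 ≤ 0.3, so result = 1
¬P: Gödel ¬ of 0.8 = 0 (operand ≠ 0)
((R ⊃ (R ∨ (P ∧ (R ∨ ¬R)))) ⊃ ¬P): 1 > 0, so result = 0
(P ⊃ R): 0.8 > 0.3, so result = 0.3
(R ⊃ (P ⊃ R)): 0.3 ≤ 0.3, so result = 1
¬Q: Gödel ¬ of 0.7 = 0 (operand ≠ 0)
¬P: Gödel ¬ of 0.8 = 0 (operand ≠ 0)
(P ∧ ¬P) = min(0.8, 0) = 0
(¬Q ⊃ (P ∧ ¬P)): 0 ≤ 0, so result = 1
((R ⊃ (P ⊃ R)) ∨ (¬Q ⊃ (P ∧ ¬P))) = max(1, 1) = 1
(((R ⊃ (R ∨ (P ∧ (R ∨ ¬R)))) ⊃ ¬P) ⊃ ((R ⊃ (P ⊃ R)) ∨ (¬Q ⊃ (P ∧ ¬P)))): 0 ≤ 1, so result = 1
(P ⊃ R): 0.8 > 0.3, so result = 0.3
(R ⊃ (P ⊃ R)): 0.3 ≤ 0.3, so result = 1
¬Q: Gödel ¬ of 0.7 = 0 (operand ≠ 0)
¬P: Gödel ¬ of 0.8 = 0 (operand ≠ 0)
(P ∧ ¬P) = min(0.8, 0) = 0
(¬Q ⊃ (P ∧ ¬P)): 0 ≤ 0, so result = 1
((R ⊃ (P ⊃ R)) ∨ (¬Q ⊃ (P ∧ ¬P))) = max(1, 1) = 1
¬R: Gödel ¬ of 0.3 = 0 (operand ≠ 0)
(R ∨ ¬R) = max(0.3, 0) = 0.3
(P ∧ (R ∨ ¬R)) = min(0.8, 0.3) = 0.3
(R ∨ (P ∧ (R ∨ ¬R))) = max(0.3, 0.3) = 0.3
(R ⊃ (R ∨ (P ∧ (R ∨ ¬R)))): 0.3 ≤ 0.3, so result = 1
¬P: Gödel ¬ of 0.8 = 0 (operand ≠ 0)
((R ⊃ (R ∨ (P ∧ (R ∨ ¬R)))) ⊃ ¬P): 1 > 0, so result = 0
(((R ⊃ (P ⊃ R)) ∨ (¬Q ⊃ (P ∧ ¬P))) ⊃ ((R ⊃ (R ∨ (P ∧ (R ∨ ¬R)))) ⊃ ¬P)): 1 > 0, so result = 0
((((R ⊃ (R ∨ (P ∧ (R ∨ ¬R)))) ⊃ ¬P) ⊃ ((R ⊃ (P ⊃ R)) ∨ (¬Q ⊃ (P ∧ ¬P)))) ∨ (((R ⊃ (P ⊃ R)) ∨ (¬Q ⊃ (P ∧ ¬P))) ⊃ ((R ⊃ (R ∨ (P ∧ (R ∨ ¬R)))) ⊃ ¬P))) = max(1, 0) = 1

1.00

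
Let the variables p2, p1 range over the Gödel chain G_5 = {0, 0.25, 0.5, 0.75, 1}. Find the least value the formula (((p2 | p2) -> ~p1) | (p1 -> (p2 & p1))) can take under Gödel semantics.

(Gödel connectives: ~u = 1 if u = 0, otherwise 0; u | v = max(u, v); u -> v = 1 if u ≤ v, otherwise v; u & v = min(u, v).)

The minimum is attained at p2 = 0.25, p1 = 0.5:
  (p2 | p2) = max(0.25, 0.25) = 0.25
  ~p1: Gödel ¬ of 0.5 = 0 (operand ≠ 0)
  ((p2 | p2) -> ~p1): 0.25 > 0, so result = 0
  (p2 & p1) = min(0.25, 0.5) = 0.25
  (p1 -> (p2 & p1)): 0.5 > 0.25, so result = 0.25
  (((p2 | p2) -> ~p1) | (p1 -> (p2 & p1))) = max(0, 0.25) = 0.25
Checking all 25 assignments confirms none give a value below 0.25.

0.25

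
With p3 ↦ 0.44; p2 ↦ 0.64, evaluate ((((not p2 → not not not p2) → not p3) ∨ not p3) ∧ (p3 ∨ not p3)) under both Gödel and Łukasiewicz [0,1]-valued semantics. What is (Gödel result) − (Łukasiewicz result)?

-0.56

Gödel evaluation:
  not p2: Gödel ¬ of 0.64 = 0 (operand ≠ 0)
  not p2: Gödel ¬ of 0.64 = 0 (operand ≠ 0)
  not not p2: Gödel ¬ of 0 = 1 (operand is 0)
  not not not p2: Gödel ¬ of 1 = 0 (operand ≠ 0)
  (not p2 → not not not p2): 0 ≤ 0, so result = 1
  not p3: Gödel ¬ of 0.44 = 0 (operand ≠ 0)
  ((not p2 → not not not p2) → not p3): 1 > 0, so result = 0
  not p3: Gödel ¬ of 0.44 = 0 (operand ≠ 0)
  (((not p2 → not not not p2) → not p3) ∨ not p3) = max(0, 0) = 0
  not p3: Gödel ¬ of 0.44 = 0 (operand ≠ 0)
  (p3 ∨ not p3) = max(0.44, 0) = 0.44
  ((((not p2 → not not not p2) → not p3) ∨ not p3) ∧ (p3 ∨ not p3)) = min(0, 0.44) = 0
  Gödel value = 0
Łukasiewicz evaluation:
  not p2: Łukasiewicz ¬ gives 1 − 0.64 = 0.36
  not p2: Łukasiewicz ¬ gives 1 − 0.64 = 0.36
  not not p2: Łukasiewicz ¬ gives 1 − 0.36 = 0.64
  not not not p2: Łukasiewicz ¬ gives 1 − 0.64 = 0.36
  (not p2 → not not not p2): min(1, 1 − 0.36 + 0.36) = 1
  not p3: Łukasiewicz ¬ gives 1 − 0.44 = 0.56
  ((not p2 → not not not p2) → not p3): min(1, 1 − 1 + 0.56) = 0.56
  not p3: Łukasiewicz ¬ gives 1 − 0.44 = 0.56
  (((not p2 → not not not p2) → not p3) ∨ not p3) = max(0.56, 0.56) = 0.56
  not p3: Łukasiewicz ¬ gives 1 − 0.44 = 0.56
  (p3 ∨ not p3) = max(0.44, 0.56) = 0.56
  ((((not p2 → not not not p2) → not p3) ∨ not p3) ∧ (p3 ∨ not p3)) = min(0.56, 0.56) = 0.56
  Łukasiewicz value = 0.56
Difference: 0 − 0.56 = -0.56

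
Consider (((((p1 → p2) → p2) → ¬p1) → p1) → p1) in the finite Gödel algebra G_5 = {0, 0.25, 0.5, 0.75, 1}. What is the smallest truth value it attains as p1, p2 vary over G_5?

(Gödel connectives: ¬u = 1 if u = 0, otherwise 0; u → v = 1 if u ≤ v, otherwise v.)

The minimum is attained at p1 = 0.25, p2 = 0:
  (p1 → p2): 0.25 > 0, so result = 0
  ((p1 → p2) → p2): 0 ≤ 0, so result = 1
  ¬p1: Gödel ¬ of 0.25 = 0 (operand ≠ 0)
  (((p1 → p2) → p2) → ¬p1): 1 > 0, so result = 0
  ((((p1 → p2) → p2) → ¬p1) → p1): 0 ≤ 0.25, so result = 1
  (((((p1 → p2) → p2) → ¬p1) → p1) → p1): 1 > 0.25, so result = 0.25
Checking all 25 assignments confirms none give a value below 0.25.

0.25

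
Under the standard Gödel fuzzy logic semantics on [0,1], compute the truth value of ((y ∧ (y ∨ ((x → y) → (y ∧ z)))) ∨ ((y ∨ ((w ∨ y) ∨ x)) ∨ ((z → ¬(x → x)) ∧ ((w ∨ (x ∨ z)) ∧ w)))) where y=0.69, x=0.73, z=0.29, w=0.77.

(x → y): 0.73 > 0.69, so result = 0.69
(y ∧ z) = min(0.69, 0.29) = 0.29
((x → y) → (y ∧ z)): 0.69 > 0.29, so result = 0.29
(y ∨ ((x → y) → (y ∧ z))) = max(0.69, 0.29) = 0.69
(y ∧ (y ∨ ((x → y) → (y ∧ z)))) = min(0.69, 0.69) = 0.69
(w ∨ y) = max(0.77, 0.69) = 0.77
((w ∨ y) ∨ x) = max(0.77, 0.73) = 0.77
(y ∨ ((w ∨ y) ∨ x)) = max(0.69, 0.77) = 0.77
(x → x): 0.73 ≤ 0.73, so result = 1
¬(x → x): Gödel ¬ of 1 = 0 (operand ≠ 0)
(z → ¬(x → x)): 0.29 > 0, so result = 0
(x ∨ z) = max(0.73, 0.29) = 0.73
(w ∨ (x ∨ z)) = max(0.77, 0.73) = 0.77
((w ∨ (x ∨ z)) ∧ w) = min(0.77, 0.77) = 0.77
((z → ¬(x → x)) ∧ ((w ∨ (x ∨ z)) ∧ w)) = min(0, 0.77) = 0
((y ∨ ((w ∨ y) ∨ x)) ∨ ((z → ¬(x → x)) ∧ ((w ∨ (x ∨ z)) ∧ w))) = max(0.77, 0) = 0.77
((y ∧ (y ∨ ((x → y) → (y ∧ z)))) ∨ ((y ∨ ((w ∨ y) ∨ x)) ∨ ((z → ¬(x → x)) ∧ ((w ∨ (x ∨ z)) ∧ w)))) = max(0.69, 0.77) = 0.77

0.77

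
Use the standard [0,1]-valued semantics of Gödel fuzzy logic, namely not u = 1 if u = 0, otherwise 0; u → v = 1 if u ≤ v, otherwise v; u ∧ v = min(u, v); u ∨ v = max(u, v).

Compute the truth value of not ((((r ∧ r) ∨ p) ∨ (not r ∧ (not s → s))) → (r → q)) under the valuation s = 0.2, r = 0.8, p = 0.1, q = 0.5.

(r ∧ r) = min(0.8, 0.8) = 0.8
((r ∧ r) ∨ p) = max(0.8, 0.1) = 0.8
not r: Gödel ¬ of 0.8 = 0 (operand ≠ 0)
not s: Gödel ¬ of 0.2 = 0 (operand ≠ 0)
(not s → s): 0 ≤ 0.2, so result = 1
(not r ∧ (not s → s)) = min(0, 1) = 0
(((r ∧ r) ∨ p) ∨ (not r ∧ (not s → s))) = max(0.8, 0) = 0.8
(r → q): 0.8 > 0.5, so result = 0.5
((((r ∧ r) ∨ p) ∨ (not r ∧ (not s → s))) → (r → q)): 0.8 > 0.5, so result = 0.5
not ((((r ∧ r) ∨ p) ∨ (not r ∧ (not s → s))) → (r → q)): Gödel ¬ of 0.5 = 0 (operand ≠ 0)

0.00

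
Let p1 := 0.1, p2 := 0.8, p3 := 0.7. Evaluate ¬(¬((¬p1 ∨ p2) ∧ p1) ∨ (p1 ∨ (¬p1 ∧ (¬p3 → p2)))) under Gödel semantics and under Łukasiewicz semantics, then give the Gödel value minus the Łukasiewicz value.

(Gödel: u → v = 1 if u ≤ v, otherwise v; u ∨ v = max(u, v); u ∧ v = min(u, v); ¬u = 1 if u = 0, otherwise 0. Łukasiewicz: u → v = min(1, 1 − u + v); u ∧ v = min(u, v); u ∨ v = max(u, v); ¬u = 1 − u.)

-0.10

Gödel evaluation:
  ¬p1: Gödel ¬ of 0.1 = 0 (operand ≠ 0)
  (¬p1 ∨ p2) = max(0, 0.8) = 0.8
  ((¬p1 ∨ p2) ∧ p1) = min(0.8, 0.1) = 0.1
  ¬((¬p1 ∨ p2) ∧ p1): Gödel ¬ of 0.1 = 0 (operand ≠ 0)
  ¬p1: Gödel ¬ of 0.1 = 0 (operand ≠ 0)
  ¬p3: Gödel ¬ of 0.7 = 0 (operand ≠ 0)
  (¬p3 → p2): 0 ≤ 0.8, so result = 1
  (¬p1 ∧ (¬p3 → p2)) = min(0, 1) = 0
  (p1 ∨ (¬p1 ∧ (¬p3 → p2))) = max(0.1, 0) = 0.1
  (¬((¬p1 ∨ p2) ∧ p1) ∨ (p1 ∨ (¬p1 ∧ (¬p3 → p2)))) = max(0, 0.1) = 0.1
  ¬(¬((¬p1 ∨ p2) ∧ p1) ∨ (p1 ∨ (¬p1 ∧ (¬p3 → p2)))): Gödel ¬ of 0.1 = 0 (operand ≠ 0)
  Gödel value = 0
Łukasiewicz evaluation:
  ¬p1: Łukasiewicz ¬ gives 1 − 0.1 = 0.9
  (¬p1 ∨ p2) = max(0.9, 0.8) = 0.9
  ((¬p1 ∨ p2) ∧ p1) = min(0.9, 0.1) = 0.1
  ¬((¬p1 ∨ p2) ∧ p1): Łukasiewicz ¬ gives 1 − 0.1 = 0.9
  ¬p1: Łukasiewicz ¬ gives 1 − 0.1 = 0.9
  ¬p3: Łukasiewicz ¬ gives 1 − 0.7 = 0.3
  (¬p3 → p2): min(1, 1 − 0.3 + 0.8) = 1
  (¬p1 ∧ (¬p3 → p2)) = min(0.9, 1) = 0.9
  (p1 ∨ (¬p1 ∧ (¬p3 → p2))) = max(0.1, 0.9) = 0.9
  (¬((¬p1 ∨ p2) ∧ p1) ∨ (p1 ∨ (¬p1 ∧ (¬p3 → p2)))) = max(0.9, 0.9) = 0.9
  ¬(¬((¬p1 ∨ p2) ∧ p1) ∨ (p1 ∨ (¬p1 ∧ (¬p3 → p2)))): Łukasiewicz ¬ gives 1 − 0.9 = 0.1
  Łukasiewicz value = 0.1
Difference: 0 − 0.1 = -0.10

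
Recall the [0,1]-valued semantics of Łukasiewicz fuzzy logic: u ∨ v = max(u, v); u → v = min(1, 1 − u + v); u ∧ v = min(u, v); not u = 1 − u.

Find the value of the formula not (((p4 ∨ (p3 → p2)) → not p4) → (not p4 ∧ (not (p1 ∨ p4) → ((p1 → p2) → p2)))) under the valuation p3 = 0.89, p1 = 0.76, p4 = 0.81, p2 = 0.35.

(p3 → p2): min(1, 1 − 0.89 + 0.35) = 0.46
(p4 ∨ (p3 → p2)) = max(0.81, 0.46) = 0.81
not p4: Łukasiewicz ¬ gives 1 − 0.81 = 0.19
((p4 ∨ (p3 → p2)) → not p4): min(1, 1 − 0.81 + 0.19) = 0.38
not p4: Łukasiewicz ¬ gives 1 − 0.81 = 0.19
(p1 ∨ p4) = max(0.76, 0.81) = 0.81
not (p1 ∨ p4): Łukasiewicz ¬ gives 1 − 0.81 = 0.19
(p1 → p2): min(1, 1 − 0.76 + 0.35) = 0.59
((p1 → p2) → p2): min(1, 1 − 0.59 + 0.35) = 0.76
(not (p1 ∨ p4) → ((p1 → p2) → p2)): min(1, 1 − 0.19 + 0.76) = 1
(not p4 ∧ (not (p1 ∨ p4) → ((p1 → p2) → p2))) = min(0.19, 1) = 0.19
(((p4 ∨ (p3 → p2)) → not p4) → (not p4 ∧ (not (p1 ∨ p4) → ((p1 → p2) → p2)))): min(1, 1 − 0.38 + 0.19) = 0.81
not (((p4 ∨ (p3 → p2)) → not p4) → (not p4 ∧ (not (p1 ∨ p4) → ((p1 → p2) → p2)))): Łukasiewicz ¬ gives 1 − 0.81 = 0.19

0.19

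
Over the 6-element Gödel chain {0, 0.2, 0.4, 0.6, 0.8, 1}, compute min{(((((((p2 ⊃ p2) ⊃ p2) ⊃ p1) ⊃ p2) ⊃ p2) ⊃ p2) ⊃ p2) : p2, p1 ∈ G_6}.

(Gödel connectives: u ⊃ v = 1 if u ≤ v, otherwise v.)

0.20

The minimum is attained at p2 = 0.2, p1 = 0:
  (p2 ⊃ p2): 0.2 ≤ 0.2, so result = 1
  ((p2 ⊃ p2) ⊃ p2): 1 > 0.2, so result = 0.2
  (((p2 ⊃ p2) ⊃ p2) ⊃ p1): 0.2 > 0, so result = 0
  ((((p2 ⊃ p2) ⊃ p2) ⊃ p1) ⊃ p2): 0 ≤ 0.2, so result = 1
  (((((p2 ⊃ p2) ⊃ p2) ⊃ p1) ⊃ p2) ⊃ p2): 1 > 0.2, so result = 0.2
  ((((((p2 ⊃ p2) ⊃ p2) ⊃ p1) ⊃ p2) ⊃ p2) ⊃ p2): 0.2 ≤ 0.2, so result = 1
  (((((((p2 ⊃ p2) ⊃ p2) ⊃ p1) ⊃ p2) ⊃ p2) ⊃ p2) ⊃ p2): 1 > 0.2, so result = 0.2
Checking all 36 assignments confirms none give a value below 0.20.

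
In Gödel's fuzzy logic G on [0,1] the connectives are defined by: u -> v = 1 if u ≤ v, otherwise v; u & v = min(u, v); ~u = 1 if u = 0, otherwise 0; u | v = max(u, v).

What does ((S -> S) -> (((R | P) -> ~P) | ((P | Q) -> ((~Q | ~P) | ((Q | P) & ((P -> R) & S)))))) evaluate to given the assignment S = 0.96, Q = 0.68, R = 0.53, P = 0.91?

(S -> S): 0.96 ≤ 0.96, so result = 1
(R | P) = max(0.53, 0.91) = 0.91
~P: Gödel ¬ of 0.91 = 0 (operand ≠ 0)
((R | P) -> ~P): 0.91 > 0, so result = 0
(P | Q) = max(0.91, 0.68) = 0.91
~Q: Gödel ¬ of 0.68 = 0 (operand ≠ 0)
~P: Gödel ¬ of 0.91 = 0 (operand ≠ 0)
(~Q | ~P) = max(0, 0) = 0
(Q | P) = max(0.68, 0.91) = 0.91
(P -> R): 0.91 > 0.53, so result = 0.53
((P -> R) & S) = min(0.53, 0.96) = 0.53
((Q | P) & ((P -> R) & S)) = min(0.91, 0.53) = 0.53
((~Q | ~P) | ((Q | P) & ((P -> R) & S))) = max(0, 0.53) = 0.53
((P | Q) -> ((~Q | ~P) | ((Q | P) & ((P -> R) & S)))): 0.91 > 0.53, so result = 0.53
(((R | P) -> ~P) | ((P | Q) -> ((~Q | ~P) | ((Q | P) & ((P -> R) & S))))) = max(0, 0.53) = 0.53
((S -> S) -> (((R | P) -> ~P) | ((P | Q) -> ((~Q | ~P) | ((Q | P) & ((P -> R) & S)))))): 1 > 0.53, so result = 0.53

0.53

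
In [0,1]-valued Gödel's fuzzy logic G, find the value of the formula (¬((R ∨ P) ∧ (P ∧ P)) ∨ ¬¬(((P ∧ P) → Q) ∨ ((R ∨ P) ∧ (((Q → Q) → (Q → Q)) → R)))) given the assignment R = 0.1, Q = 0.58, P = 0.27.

(R ∨ P) = max(0.1, 0.27) = 0.27
(P ∧ P) = min(0.27, 0.27) = 0.27
((R ∨ P) ∧ (P ∧ P)) = min(0.27, 0.27) = 0.27
¬((R ∨ P) ∧ (P ∧ P)): Gödel ¬ of 0.27 = 0 (operand ≠ 0)
(P ∧ P) = min(0.27, 0.27) = 0.27
((P ∧ P) → Q): 0.27 ≤ 0.58, so result = 1
(R ∨ P) = max(0.1, 0.27) = 0.27
(Q → Q): 0.58 ≤ 0.58, so result = 1
(Q → Q): 0.58 ≤ 0.58, so result = 1
((Q → Q) → (Q → Q)): 1 ≤ 1, so result = 1
(((Q → Q) → (Q → Q)) → R): 1 > 0.1, so result = 0.1
((R ∨ P) ∧ (((Q → Q) → (Q → Q)) → R)) = min(0.27, 0.1) = 0.1
(((P ∧ P) → Q) ∨ ((R ∨ P) ∧ (((Q → Q) → (Q → Q)) → R))) = max(1, 0.1) = 1
¬(((P ∧ P) → Q) ∨ ((R ∨ P) ∧ (((Q → Q) → (Q → Q)) → R))): Gödel ¬ of 1 = 0 (operand ≠ 0)
¬¬(((P ∧ P) → Q) ∨ ((R ∨ P) ∧ (((Q → Q) → (Q → Q)) → R))): Gödel ¬ of 0 = 1 (operand is 0)
(¬((R ∨ P) ∧ (P ∧ P)) ∨ ¬¬(((P ∧ P) → Q) ∨ ((R ∨ P) ∧ (((Q → Q) → (Q → Q)) → R)))) = max(0, 1) = 1

1.00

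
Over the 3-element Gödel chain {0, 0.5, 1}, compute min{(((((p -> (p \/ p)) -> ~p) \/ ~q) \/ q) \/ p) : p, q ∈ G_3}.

0.50

The minimum is attained at p = 0.5, q = 0.5:
  (p \/ p) = max(0.5, 0.5) = 0.5
  (p -> (p \/ p)): 0.5 ≤ 0.5, so result = 1
  ~p: Gödel ¬ of 0.5 = 0 (operand ≠ 0)
  ((p -> (p \/ p)) -> ~p): 1 > 0, so result = 0
  ~q: Gödel ¬ of 0.5 = 0 (operand ≠ 0)
  (((p -> (p \/ p)) -> ~p) \/ ~q) = max(0, 0) = 0
  ((((p -> (p \/ p)) -> ~p) \/ ~q) \/ q) = max(0, 0.5) = 0.5
  (((((p -> (p \/ p)) -> ~p) \/ ~q) \/ q) \/ p) = max(0.5, 0.5) = 0.5
Checking all 9 assignments confirms none give a value below 0.50.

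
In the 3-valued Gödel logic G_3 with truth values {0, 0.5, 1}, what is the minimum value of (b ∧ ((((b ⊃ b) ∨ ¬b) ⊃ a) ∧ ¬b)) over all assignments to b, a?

The minimum is attained at b = 0, a = 0:
  (b ⊃ b): 0 ≤ 0, so result = 1
  ¬b: Gödel ¬ of 0 = 1 (operand is 0)
  ((b ⊃ b) ∨ ¬b) = max(1, 1) = 1
  (((b ⊃ b) ∨ ¬b) ⊃ a): 1 > 0, so result = 0
  ¬b: Gödel ¬ of 0 = 1 (operand is 0)
  ((((b ⊃ b) ∨ ¬b) ⊃ a) ∧ ¬b) = min(0, 1) = 0
  (b ∧ ((((b ⊃ b) ∨ ¬b) ⊃ a) ∧ ¬b)) = min(0, 0) = 0
Checking all 9 assignments confirms none give a value below 0.00.

0.00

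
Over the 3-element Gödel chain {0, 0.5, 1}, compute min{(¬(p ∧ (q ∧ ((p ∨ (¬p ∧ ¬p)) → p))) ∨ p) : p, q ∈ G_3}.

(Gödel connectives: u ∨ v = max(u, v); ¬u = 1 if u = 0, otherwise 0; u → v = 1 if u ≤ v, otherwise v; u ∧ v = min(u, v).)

The minimum is attained at p = 0.5, q = 0.5:
  ¬p: Gödel ¬ of 0.5 = 0 (operand ≠ 0)
  ¬p: Gödel ¬ of 0.5 = 0 (operand ≠ 0)
  (¬p ∧ ¬p) = min(0, 0) = 0
  (p ∨ (¬p ∧ ¬p)) = max(0.5, 0) = 0.5
  ((p ∨ (¬p ∧ ¬p)) → p): 0.5 ≤ 0.5, so result = 1
  (q ∧ ((p ∨ (¬p ∧ ¬p)) → p)) = min(0.5, 1) = 0.5
  (p ∧ (q ∧ ((p ∨ (¬p ∧ ¬p)) → p))) = min(0.5, 0.5) = 0.5
  ¬(p ∧ (q ∧ ((p ∨ (¬p ∧ ¬p)) → p))): Gödel ¬ of 0.5 = 0 (operand ≠ 0)
  (¬(p ∧ (q ∧ ((p ∨ (¬p ∧ ¬p)) → p))) ∨ p) = max(0, 0.5) = 0.5
Checking all 9 assignments confirms none give a value below 0.50.

0.50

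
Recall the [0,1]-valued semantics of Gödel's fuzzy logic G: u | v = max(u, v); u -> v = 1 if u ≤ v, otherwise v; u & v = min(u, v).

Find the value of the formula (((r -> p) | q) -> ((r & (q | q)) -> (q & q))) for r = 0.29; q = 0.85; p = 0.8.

1.00

(r -> p): 0.29 ≤ 0.8, so result = 1
((r -> p) | q) = max(1, 0.85) = 1
(q | q) = max(0.85, 0.85) = 0.85
(r & (q | q)) = min(0.29, 0.85) = 0.29
(q & q) = min(0.85, 0.85) = 0.85
((r & (q | q)) -> (q & q)): 0.29 ≤ 0.85, so result = 1
(((r -> p) | q) -> ((r & (q | q)) -> (q & q))): 1 ≤ 1, so result = 1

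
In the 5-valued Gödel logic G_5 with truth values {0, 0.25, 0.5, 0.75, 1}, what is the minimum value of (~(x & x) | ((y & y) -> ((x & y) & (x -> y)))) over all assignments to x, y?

0.25

The minimum is attained at x = 0.25, y = 0.5:
  (x & x) = min(0.25, 0.25) = 0.25
  ~(x & x): Gödel ¬ of 0.25 = 0 (operand ≠ 0)
  (y & y) = min(0.5, 0.5) = 0.5
  (x & y) = min(0.25, 0.5) = 0.25
  (x -> y): 0.25 ≤ 0.5, so result = 1
  ((x & y) & (x -> y)) = min(0.25, 1) = 0.25
  ((y & y) -> ((x & y) & (x -> y))): 0.5 > 0.25, so result = 0.25
  (~(x & x) | ((y & y) -> ((x & y) & (x -> y)))) = max(0, 0.25) = 0.25
Checking all 25 assignments confirms none give a value below 0.25.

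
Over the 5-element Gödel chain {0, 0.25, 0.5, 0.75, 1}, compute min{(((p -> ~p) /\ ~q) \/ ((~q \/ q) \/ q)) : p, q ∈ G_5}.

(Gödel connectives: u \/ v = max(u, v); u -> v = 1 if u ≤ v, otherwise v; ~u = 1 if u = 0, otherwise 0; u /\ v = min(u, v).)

The minimum is attained at p = 0, q = 0.25:
  ~p: Gödel ¬ of 0 = 1 (operand is 0)
  (p -> ~p): 0 ≤ 1, so result = 1
  ~q: Gödel ¬ of 0.25 = 0 (operand ≠ 0)
  ((p -> ~p) /\ ~q) = min(1, 0) = 0
  ~q: Gödel ¬ of 0.25 = 0 (operand ≠ 0)
  (~q \/ q) = max(0, 0.25) = 0.25
  ((~q \/ q) \/ q) = max(0.25, 0.25) = 0.25
  (((p -> ~p) /\ ~q) \/ ((~q \/ q) \/ q)) = max(0, 0.25) = 0.25
Checking all 25 assignments confirms none give a value below 0.25.

0.25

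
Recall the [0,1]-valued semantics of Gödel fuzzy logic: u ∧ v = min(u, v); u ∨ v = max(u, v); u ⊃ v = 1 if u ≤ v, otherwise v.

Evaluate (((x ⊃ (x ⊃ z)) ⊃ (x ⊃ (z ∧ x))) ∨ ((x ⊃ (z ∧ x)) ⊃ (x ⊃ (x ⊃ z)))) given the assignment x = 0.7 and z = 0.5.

1.00

(x ⊃ z): 0.7 > 0.5, so result = 0.5
(x ⊃ (x ⊃ z)): 0.7 > 0.5, so result = 0.5
(z ∧ x) = min(0.5, 0.7) = 0.5
(x ⊃ (z ∧ x)): 0.7 > 0.5, so result = 0.5
((x ⊃ (x ⊃ z)) ⊃ (x ⊃ (z ∧ x))): 0.5 ≤ 0.5, so result = 1
(z ∧ x) = min(0.5, 0.7) = 0.5
(x ⊃ (z ∧ x)): 0.7 > 0.5, so result = 0.5
(x ⊃ z): 0.7 > 0.5, so result = 0.5
(x ⊃ (x ⊃ z)): 0.7 > 0.5, so result = 0.5
((x ⊃ (z ∧ x)) ⊃ (x ⊃ (x ⊃ z))): 0.5 ≤ 0.5, so result = 1
(((x ⊃ (x ⊃ z)) ⊃ (x ⊃ (z ∧ x))) ∨ ((x ⊃ (z ∧ x)) ⊃ (x ⊃ (x ⊃ z)))) = max(1, 1) = 1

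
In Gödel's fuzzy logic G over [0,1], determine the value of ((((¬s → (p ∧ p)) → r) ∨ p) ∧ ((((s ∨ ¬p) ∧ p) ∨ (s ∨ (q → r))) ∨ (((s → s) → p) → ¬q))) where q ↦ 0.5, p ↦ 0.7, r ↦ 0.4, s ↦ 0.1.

¬s: Gödel ¬ of 0.1 = 0 (operand ≠ 0)
(p ∧ p) = min(0.7, 0.7) = 0.7
(¬s → (p ∧ p)): 0 ≤ 0.7, so result = 1
((¬s → (p ∧ p)) → r): 1 > 0.4, so result = 0.4
(((¬s → (p ∧ p)) → r) ∨ p) = max(0.4, 0.7) = 0.7
¬p: Gödel ¬ of 0.7 = 0 (operand ≠ 0)
(s ∨ ¬p) = max(0.1, 0) = 0.1
((s ∨ ¬p) ∧ p) = min(0.1, 0.7) = 0.1
(q → r): 0.5 > 0.4, so result = 0.4
(s ∨ (q → r)) = max(0.1, 0.4) = 0.4
(((s ∨ ¬p) ∧ p) ∨ (s ∨ (q → r))) = max(0.1, 0.4) = 0.4
(s → s): 0.1 ≤ 0.1, so result = 1
((s → s) → p): 1 > 0.7, so result = 0.7
¬q: Gödel ¬ of 0.5 = 0 (operand ≠ 0)
(((s → s) → p) → ¬q): 0.7 > 0, so result = 0
((((s ∨ ¬p) ∧ p) ∨ (s ∨ (q → r))) ∨ (((s → s) → p) → ¬q)) = max(0.4, 0) = 0.4
((((¬s → (p ∧ p)) → r) ∨ p) ∧ ((((s ∨ ¬p) ∧ p) ∨ (s ∨ (q → r))) ∨ (((s → s) → p) → ¬q))) = min(0.7, 0.4) = 0.4

0.40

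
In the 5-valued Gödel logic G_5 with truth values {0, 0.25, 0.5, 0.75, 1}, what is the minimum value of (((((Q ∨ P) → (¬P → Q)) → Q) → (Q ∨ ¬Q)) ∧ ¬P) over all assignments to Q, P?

0.00

The minimum is attained at Q = 0, P = 0.25:
  (Q ∨ P) = max(0, 0.25) = 0.25
  ¬P: Gödel ¬ of 0.25 = 0 (operand ≠ 0)
  (¬P → Q): 0 ≤ 0, so result = 1
  ((Q ∨ P) → (¬P → Q)): 0.25 ≤ 1, so result = 1
  (((Q ∨ P) → (¬P → Q)) → Q): 1 > 0, so result = 0
  ¬Q: Gödel ¬ of 0 = 1 (operand is 0)
  (Q ∨ ¬Q) = max(0, 1) = 1
  ((((Q ∨ P) → (¬P → Q)) → Q) → (Q ∨ ¬Q)): 0 ≤ 1, so result = 1
  ¬P: Gödel ¬ of 0.25 = 0 (operand ≠ 0)
  (((((Q ∨ P) → (¬P → Q)) → Q) → (Q ∨ ¬Q)) ∧ ¬P) = min(1, 0) = 0
Checking all 25 assignments confirms none give a value below 0.00.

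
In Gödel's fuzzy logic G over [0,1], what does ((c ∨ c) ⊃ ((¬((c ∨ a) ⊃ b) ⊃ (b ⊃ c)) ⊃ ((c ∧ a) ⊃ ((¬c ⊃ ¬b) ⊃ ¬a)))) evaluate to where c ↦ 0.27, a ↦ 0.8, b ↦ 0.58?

0.00

(c ∨ c) = max(0.27, 0.27) = 0.27
(c ∨ a) = max(0.27, 0.8) = 0.8
((c ∨ a) ⊃ b): 0.8 > 0.58, so result = 0.58
¬((c ∨ a) ⊃ b): Gödel ¬ of 0.58 = 0 (operand ≠ 0)
(b ⊃ c): 0.58 > 0.27, so result = 0.27
(¬((c ∨ a) ⊃ b) ⊃ (b ⊃ c)): 0 ≤ 0.27, so result = 1
(c ∧ a) = min(0.27, 0.8) = 0.27
¬c: Gödel ¬ of 0.27 = 0 (operand ≠ 0)
¬b: Gödel ¬ of 0.58 = 0 (operand ≠ 0)
(¬c ⊃ ¬b): 0 ≤ 0, so result = 1
¬a: Gödel ¬ of 0.8 = 0 (operand ≠ 0)
((¬c ⊃ ¬b) ⊃ ¬a): 1 > 0, so result = 0
((c ∧ a) ⊃ ((¬c ⊃ ¬b) ⊃ ¬a)): 0.27 > 0, so result = 0
((¬((c ∨ a) ⊃ b) ⊃ (b ⊃ c)) ⊃ ((c ∧ a) ⊃ ((¬c ⊃ ¬b) ⊃ ¬a))): 1 > 0, so result = 0
((c ∨ c) ⊃ ((¬((c ∨ a) ⊃ b) ⊃ (b ⊃ c)) ⊃ ((c ∧ a) ⊃ ((¬c ⊃ ¬b) ⊃ ¬a)))): 0.27 > 0, so result = 0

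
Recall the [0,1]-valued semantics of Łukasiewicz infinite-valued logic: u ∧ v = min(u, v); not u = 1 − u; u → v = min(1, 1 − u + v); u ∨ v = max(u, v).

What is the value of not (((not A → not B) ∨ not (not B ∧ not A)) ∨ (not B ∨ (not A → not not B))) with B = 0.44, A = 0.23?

not A: Łukasiewicz ¬ gives 1 − 0.23 = 0.77
not B: Łukasiewicz ¬ gives 1 − 0.44 = 0.56
(not A → not B): min(1, 1 − 0.77 + 0.56) = 0.79
not B: Łukasiewicz ¬ gives 1 − 0.44 = 0.56
not A: Łukasiewicz ¬ gives 1 − 0.23 = 0.77
(not B ∧ not A) = min(0.56, 0.77) = 0.56
not (not B ∧ not A): Łukasiewicz ¬ gives 1 − 0.56 = 0.44
((not A → not B) ∨ not (not B ∧ not A)) = max(0.79, 0.44) = 0.79
not B: Łukasiewicz ¬ gives 1 − 0.44 = 0.56
not A: Łukasiewicz ¬ gives 1 − 0.23 = 0.77
not B: Łukasiewicz ¬ gives 1 − 0.44 = 0.56
not not B: Łukasiewicz ¬ gives 1 − 0.56 = 0.44
(not A → not not B): min(1, 1 − 0.77 + 0.44) = 0.67
(not B ∨ (not A → not not B)) = max(0.56, 0.67) = 0.67
(((not A → not B) ∨ not (not B ∧ not A)) ∨ (not B ∨ (not A → not not B))) = max(0.79, 0.67) = 0.79
not (((not A → not B) ∨ not (not B ∧ not A)) ∨ (not B ∨ (not A → not not B))): Łukasiewicz ¬ gives 1 − 0.79 = 0.21

0.21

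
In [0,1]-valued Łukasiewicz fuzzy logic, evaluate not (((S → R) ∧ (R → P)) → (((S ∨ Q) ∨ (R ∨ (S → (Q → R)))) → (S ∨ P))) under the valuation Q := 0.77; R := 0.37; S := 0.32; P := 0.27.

0.58

(S → R): min(1, 1 − 0.32 + 0.37) = 1
(R → P): min(1, 1 − 0.37 + 0.27) = 0.9
((S → R) ∧ (R → P)) = min(1, 0.9) = 0.9
(S ∨ Q) = max(0.32, 0.77) = 0.77
(Q → R): min(1, 1 − 0.77 + 0.37) = 0.6
(S → (Q → R)): min(1, 1 − 0.32 + 0.6) = 1
(R ∨ (S → (Q → R))) = max(0.37, 1) = 1
((S ∨ Q) ∨ (R ∨ (S → (Q → R)))) = max(0.77, 1) = 1
(S ∨ P) = max(0.32, 0.27) = 0.32
(((S ∨ Q) ∨ (R ∨ (S → (Q → R)))) → (S ∨ P)): min(1, 1 − 1 + 0.32) = 0.32
(((S → R) ∧ (R → P)) → (((S ∨ Q) ∨ (R ∨ (S → (Q → R)))) → (S ∨ P))): min(1, 1 − 0.9 + 0.32) = 0.42
not (((S → R) ∧ (R → P)) → (((S ∨ Q) ∨ (R ∨ (S → (Q → R)))) → (S ∨ P))): Łukasiewicz ¬ gives 1 − 0.42 = 0.58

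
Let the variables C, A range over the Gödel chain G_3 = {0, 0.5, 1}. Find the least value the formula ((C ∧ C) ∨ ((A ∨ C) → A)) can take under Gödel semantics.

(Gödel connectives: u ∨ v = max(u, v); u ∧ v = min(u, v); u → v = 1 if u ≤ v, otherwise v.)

0.50

The minimum is attained at C = 0.5, A = 0:
  (C ∧ C) = min(0.5, 0.5) = 0.5
  (A ∨ C) = max(0, 0.5) = 0.5
  ((A ∨ C) → A): 0.5 > 0, so result = 0
  ((C ∧ C) ∨ ((A ∨ C) → A)) = max(0.5, 0) = 0.5
Checking all 9 assignments confirms none give a value below 0.50.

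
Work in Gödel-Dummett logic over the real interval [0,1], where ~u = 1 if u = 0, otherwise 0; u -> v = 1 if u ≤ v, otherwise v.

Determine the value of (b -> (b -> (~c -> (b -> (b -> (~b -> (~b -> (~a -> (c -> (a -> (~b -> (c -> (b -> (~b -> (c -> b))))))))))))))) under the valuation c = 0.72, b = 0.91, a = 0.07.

1.00

~c: Gödel ¬ of 0.72 = 0 (operand ≠ 0)
~b: Gödel ¬ of 0.91 = 0 (operand ≠ 0)
~b: Gödel ¬ of 0.91 = 0 (operand ≠ 0)
~a: Gödel ¬ of 0.07 = 0 (operand ≠ 0)
~b: Gödel ¬ of 0.91 = 0 (operand ≠ 0)
~b: Gödel ¬ of 0.91 = 0 (operand ≠ 0)
(c -> b): 0.72 ≤ 0.91, so result = 1
(~b -> (c -> b)): 0 ≤ 1, so result = 1
(b -> (~b -> (c -> b))): 0.91 ≤ 1, so result = 1
(c -> (b -> (~b -> (c -> b)))): 0.72 ≤ 1, so result = 1
(~b -> (c -> (b -> (~b -> (c -> b))))): 0 ≤ 1, so result = 1
(a -> (~b -> (c -> (b -> (~b -> (c -> b)))))): 0.07 ≤ 1, so result = 1
(c -> (a -> (~b -> (c -> (b -> (~b -> (c -> b))))))): 0.72 ≤ 1, so result = 1
(~a -> (c -> (a -> (~b -> (c -> (b -> (~b -> (c -> b)))))))): 0 ≤ 1, so result = 1
(~b -> (~a -> (c -> (a -> (~b -> (c -> (b -> (~b -> (c -> b))))))))): 0 ≤ 1, so result = 1
(~b -> (~b -> (~a -> (c -> (a -> (~b -> (c -> (b -> (~b -> (c -> b)))))))))): 0 ≤ 1, so result = 1
(b -> (~b -> (~b -> (~a -> (c -> (a -> (~b -> (c -> (b -> (~b -> (c -> b))))))))))): 0.91 ≤ 1, so result = 1
(b -> (b -> (~b -> (~b -> (~a -> (c -> (a -> (~b -> (c -> (b -> (~b -> (c -> b)))))))))))): 0.91 ≤ 1, so result = 1
(~c -> (b -> (b -> (~b -> (~b -> (~a -> (c -> (a -> (~b -> (c -> (b -> (~b -> (c -> b))))))))))))): 0 ≤ 1, so result = 1
(b -> (~c -> (b -> (b -> (~b -> (~b -> (~a -> (c -> (a -> (~b -> (c -> (b -> (~b -> (c -> b)))))))))))))): 0.91 ≤ 1, so result = 1
(b -> (b -> (~c -> (b -> (b -> (~b -> (~b -> (~a -> (c -> (a -> (~b -> (c -> (b -> (~b -> (c -> b))))))))))))))): 0.91 ≤ 1, so result = 1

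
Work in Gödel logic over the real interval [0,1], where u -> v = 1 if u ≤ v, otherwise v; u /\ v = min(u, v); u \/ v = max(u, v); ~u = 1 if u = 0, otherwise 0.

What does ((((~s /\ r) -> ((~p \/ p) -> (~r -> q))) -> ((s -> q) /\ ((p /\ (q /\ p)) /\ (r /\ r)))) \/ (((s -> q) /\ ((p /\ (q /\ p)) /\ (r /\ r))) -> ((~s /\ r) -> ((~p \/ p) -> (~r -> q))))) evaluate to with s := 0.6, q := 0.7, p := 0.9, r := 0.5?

~s: Gödel ¬ of 0.6 = 0 (operand ≠ 0)
(~s /\ r) = min(0, 0.5) = 0
~p: Gödel ¬ of 0.9 = 0 (operand ≠ 0)
(~p \/ p) = max(0, 0.9) = 0.9
~r: Gödel ¬ of 0.5 = 0 (operand ≠ 0)
(~r -> q): 0 ≤ 0.7, so result = 1
((~p \/ p) -> (~r -> q)): 0.9 ≤ 1, so result = 1
((~s /\ r) -> ((~p \/ p) -> (~r -> q))): 0 ≤ 1, so result = 1
(s -> q): 0.6 ≤ 0.7, so result = 1
(q /\ p) = min(0.7, 0.9) = 0.7
(p /\ (q /\ p)) = min(0.9, 0.7) = 0.7
(r /\ r) = min(0.5, 0.5) = 0.5
((p /\ (q /\ p)) /\ (r /\ r)) = min(0.7, 0.5) = 0.5
((s -> q) /\ ((p /\ (q /\ p)) /\ (r /\ r))) = min(1, 0.5) = 0.5
(((~s /\ r) -> ((~p \/ p) -> (~r -> q))) -> ((s -> q) /\ ((p /\ (q /\ p)) /\ (r /\ r)))): 1 > 0.5, so result = 0.5
(s -> q): 0.6 ≤ 0.7, so result = 1
(q /\ p) = min(0.7, 0.9) = 0.7
(p /\ (q /\ p)) = min(0.9, 0.7) = 0.7
(r /\ r) = min(0.5, 0.5) = 0.5
((p /\ (q /\ p)) /\ (r /\ r)) = min(0.7, 0.5) = 0.5
((s -> q) /\ ((p /\ (q /\ p)) /\ (r /\ r))) = min(1, 0.5) = 0.5
~s: Gödel ¬ of 0.6 = 0 (operand ≠ 0)
(~s /\ r) = min(0, 0.5) = 0
~p: Gödel ¬ of 0.9 = 0 (operand ≠ 0)
(~p \/ p) = max(0, 0.9) = 0.9
~r: Gödel ¬ of 0.5 = 0 (operand ≠ 0)
(~r -> q): 0 ≤ 0.7, so result = 1
((~p \/ p) -> (~r -> q)): 0.9 ≤ 1, so result = 1
((~s /\ r) -> ((~p \/ p) -> (~r -> q))): 0 ≤ 1, so result = 1
(((s -> q) /\ ((p /\ (q /\ p)) /\ (r /\ r))) -> ((~s /\ r) -> ((~p \/ p) -> (~r -> q)))): 0.5 ≤ 1, so result = 1
((((~s /\ r) -> ((~p \/ p) -> (~r -> q))) -> ((s -> q) /\ ((p /\ (q /\ p)) /\ (r /\ r)))) \/ (((s -> q) /\ ((p /\ (q /\ p)) /\ (r /\ r))) -> ((~s /\ r) -> ((~p \/ p) -> (~r -> q))))) = max(0.5, 1) = 1

1.00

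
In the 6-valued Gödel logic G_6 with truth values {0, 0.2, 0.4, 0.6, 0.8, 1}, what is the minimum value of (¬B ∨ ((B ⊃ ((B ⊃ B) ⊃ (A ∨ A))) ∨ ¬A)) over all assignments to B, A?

0.20

The minimum is attained at B = 0.4, A = 0.2:
  ¬B: Gödel ¬ of 0.4 = 0 (operand ≠ 0)
  (B ⊃ B): 0.4 ≤ 0.4, so result = 1
  (A ∨ A) = max(0.2, 0.2) = 0.2
  ((B ⊃ B) ⊃ (A ∨ A)): 1 > 0.2, so result = 0.2
  (B ⊃ ((B ⊃ B) ⊃ (A ∨ A))): 0.4 > 0.2, so result = 0.2
  ¬A: Gödel ¬ of 0.2 = 0 (operand ≠ 0)
  ((B ⊃ ((B ⊃ B) ⊃ (A ∨ A))) ∨ ¬A) = max(0.2, 0) = 0.2
  (¬B ∨ ((B ⊃ ((B ⊃ B) ⊃ (A ∨ A))) ∨ ¬A)) = max(0, 0.2) = 0.2
Checking all 36 assignments confirms none give a value below 0.20.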